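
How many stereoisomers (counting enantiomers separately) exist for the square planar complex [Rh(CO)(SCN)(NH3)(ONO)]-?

A square has two trans pairs of vertices; adjacent vertices are cis.
The distinct arrangements are (3 in all): (CO/ONO trans, NH3/SCN trans); (CO/SCN trans, NH3/ONO trans); (CO/NH3 trans, ONO/SCN trans).
Each arrangement has an internal mirror plane or centre of symmetry, so none is chiral.

3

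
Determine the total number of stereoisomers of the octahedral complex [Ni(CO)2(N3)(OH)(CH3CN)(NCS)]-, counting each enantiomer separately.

15

An octahedron has six vertices in three trans pairs; every non-trans pair is cis.
Exhaustive case analysis gives 9 geometric isomers.
Of these, 6 lack any improper symmetry element and so occur as enantiomeric pairs, giving 9 + 6 = 15 stereoisomers in total.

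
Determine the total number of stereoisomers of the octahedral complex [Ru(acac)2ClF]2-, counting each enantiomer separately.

An octahedron has six vertices in three trans pairs; every non-trans pair is cis.
Each acac is bidentate and must span two cis positions.
The distinct arrangements are (2 in all): Cl and F mutually trans; Cl and F mutually cis (chiral).
One of these lacks any improper symmetry element and so occurs as an enantiomeric pair, giving 2 + 1 = 3 stereoisomers in total.

3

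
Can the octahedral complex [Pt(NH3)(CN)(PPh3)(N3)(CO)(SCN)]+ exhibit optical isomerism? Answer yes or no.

Exhaustive case analysis gives 15 geometric isomers.
Of these, 15 lack any improper symmetry element and so occur as enantiomeric pairs, giving 15 + 15 = 30 stereoisomers in total.

yes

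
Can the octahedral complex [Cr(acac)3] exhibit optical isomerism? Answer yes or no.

An octahedron has six vertices in three trans pairs; every non-trans pair is cis.
Each acac is bidentate and must span two cis positions.
Only one geometric arrangement is possible; it has no improper symmetry element, so it exists as a pair of enantiomers (2 stereoisomers).

yes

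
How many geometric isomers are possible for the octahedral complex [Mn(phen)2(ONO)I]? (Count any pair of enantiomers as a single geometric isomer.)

Each phen is bidentate and must span two cis positions.
There are 2 geometric isomers: ONO and I mutually trans; ONO and I mutually cis (chiral).

2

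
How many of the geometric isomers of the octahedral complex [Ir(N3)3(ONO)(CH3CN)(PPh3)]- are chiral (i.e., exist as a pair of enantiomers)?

The six octahedral sites form three mutually perpendicular trans pairs.
The distinct arrangements are (4 in all): N3 mer (3 arrangements); N3 fac (chiral).
One of these lacks any improper symmetry element and so occurs as an enantiomeric pair, giving 4 + 1 = 5 stereoisomers in total.

1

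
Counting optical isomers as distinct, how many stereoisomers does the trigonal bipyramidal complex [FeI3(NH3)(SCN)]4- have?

In a trigonal bipyramid the two axial positions differ from the three equatorial ones.
There are 4 geometric isomers: NH3 equatorial, SCN equatorial; NH3 axial, SCN equatorial; NH3 equatorial, SCN axial; NH3 axial, SCN axial.
Each arrangement has an internal mirror plane or centre of symmetry, so none is chiral.

4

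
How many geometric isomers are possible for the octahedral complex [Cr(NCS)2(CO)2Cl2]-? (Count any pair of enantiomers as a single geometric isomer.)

5

The six octahedral sites form three mutually perpendicular trans pairs.
There are 5 geometric isomers: NCS trans, CO trans, Cl trans; NCS cis, CO trans, Cl cis; NCS trans, CO cis, Cl cis; NCS cis, CO cis, Cl cis (chiral); NCS cis, CO cis, Cl trans.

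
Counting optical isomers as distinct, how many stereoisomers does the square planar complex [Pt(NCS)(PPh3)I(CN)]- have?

A square has two trans pairs of vertices; adjacent vertices are cis.
There are 3 geometric isomers: (CN/NCS trans, I/PPh3 trans); (CN/PPh3 trans, I/NCS trans); (CN/I trans, NCS/PPh3 trans).
Each arrangement has an internal mirror plane or centre of symmetry, so none is chiral.

3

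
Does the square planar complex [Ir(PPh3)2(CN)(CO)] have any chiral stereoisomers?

no

A square has two trans pairs of vertices; adjacent vertices are cis.
Working through the distinct placements yields 2 geometric isomers: PPh3 cis; PPh3 trans.
Each arrangement has an internal mirror plane or centre of symmetry, so none is chiral.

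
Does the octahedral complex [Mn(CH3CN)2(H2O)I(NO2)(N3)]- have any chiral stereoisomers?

Systematic enumeration (placing each ligand type in turn and discarding arrangements equivalent by rotation or reflection) gives 9 geometric isomers.
Of these, 6 lack any improper symmetry element and so occur as enantiomeric pairs, giving 9 + 6 = 15 stereoisomers in total.

yes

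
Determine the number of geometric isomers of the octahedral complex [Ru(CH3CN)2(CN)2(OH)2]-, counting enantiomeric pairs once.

Working through the distinct placements yields 5 geometric isomers: CH3CN trans, CN trans, OH trans; CH3CN trans, CN cis, OH cis; CH3CN cis, CN cis, OH trans; CH3CN cis, CN cis, OH cis (chiral); CH3CN cis, CN trans, OH cis.

5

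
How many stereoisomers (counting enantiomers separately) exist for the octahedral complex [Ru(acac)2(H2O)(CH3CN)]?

3

Each acac is bidentate and must span two cis positions.
Working through the distinct placements yields 2 geometric isomers: H2O and CH3CN mutually trans; H2O and CH3CN mutually cis (chiral).
One of these lacks any improper symmetry element and so occurs as an enantiomeric pair, giving 2 + 1 = 3 stereoisomers in total.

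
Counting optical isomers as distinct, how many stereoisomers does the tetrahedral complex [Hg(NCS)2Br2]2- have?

Only one geometric arrangement is possible.

1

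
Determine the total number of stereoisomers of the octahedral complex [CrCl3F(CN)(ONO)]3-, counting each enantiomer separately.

5

In an octahedral complex each vertex has one trans partner and four cis neighbours.
Working through the distinct placements yields 4 geometric isomers: Cl mer (3 arrangements); Cl fac (chiral).
One of these lacks any improper symmetry element and so occurs as an enantiomeric pair, giving 4 + 1 = 5 stereoisomers in total.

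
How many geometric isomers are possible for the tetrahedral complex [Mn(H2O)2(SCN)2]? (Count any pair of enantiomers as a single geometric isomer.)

All four vertices of a tetrahedron are equivalent and mutually adjacent, so cis/trans isomerism cannot arise.
Only one geometric arrangement is possible.

1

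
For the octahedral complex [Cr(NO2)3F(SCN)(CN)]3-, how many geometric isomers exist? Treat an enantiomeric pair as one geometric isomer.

4

An octahedron has six vertices in three trans pairs; every non-trans pair is cis.
Systematic placement gives 4 geometric isomers: NO2 mer (3 arrangements); NO2 fac (chiral).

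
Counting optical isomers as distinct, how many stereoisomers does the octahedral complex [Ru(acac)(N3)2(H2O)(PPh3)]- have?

Each acac is bidentate and must span two cis positions.
Systematic placement gives 4 geometric isomers: N3 cis (3 arrangements, 2 chiral); N3 trans.
Of these, 2 lack any improper symmetry element and so occur as enantiomeric pairs, giving 4 + 2 = 6 stereoisomers in total.

6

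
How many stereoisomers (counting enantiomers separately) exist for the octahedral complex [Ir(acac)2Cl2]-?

3

An octahedron has six vertices in three trans pairs; every non-trans pair is cis.
Each acac is bidentate and must span two cis positions.
Systematic placement gives 2 geometric isomers: Cl trans; Cl cis (chiral).
One of these lacks any improper symmetry element and so occurs as an enantiomeric pair, giving 2 + 1 = 3 stereoisomers in total.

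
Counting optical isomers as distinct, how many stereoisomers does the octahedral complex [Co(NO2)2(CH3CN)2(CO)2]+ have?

The six octahedral sites form three mutually perpendicular trans pairs.
Working through the distinct placements yields 5 geometric isomers: NO2 trans, CH3CN trans, CO trans; NO2 cis, CH3CN trans, CO cis; NO2 trans, CH3CN cis, CO cis; NO2 cis, CH3CN cis, CO cis (chiral); NO2 cis, CH3CN cis, CO trans.
One of these lacks any improper symmetry element and so occurs as an enantiomeric pair, giving 5 + 1 = 6 stereoisomers in total.

6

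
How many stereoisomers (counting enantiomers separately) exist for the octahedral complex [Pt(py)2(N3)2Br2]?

6

An octahedron has six vertices in three trans pairs; every non-trans pair is cis.
The distinct arrangements are (5 in all): py trans, N3 trans, Br trans; py cis, N3 cis, Br trans; py trans, N3 cis, Br cis; py cis, N3 cis, Br cis (chiral); py cis, N3 trans, Br cis.
One of these lacks any improper symmetry element and so occurs as an enantiomeric pair, giving 5 + 1 = 6 stereoisomers in total.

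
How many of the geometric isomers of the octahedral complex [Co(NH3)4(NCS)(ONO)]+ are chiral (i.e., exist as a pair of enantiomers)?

In an octahedral complex each vertex has one trans partner and four cis neighbours.
Systematic placement gives 2 geometric isomers: NCS and ONO mutually cis; NCS and ONO mutually trans.
Each arrangement has an internal mirror plane or centre of symmetry, so none is chiral.

0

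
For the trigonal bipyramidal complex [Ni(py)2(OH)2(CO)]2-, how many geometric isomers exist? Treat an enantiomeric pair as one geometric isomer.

A trigonal bipyramid has two axial and three equatorial sites, which are chemically inequivalent.
Exhaustive case analysis gives 5 geometric isomers.

5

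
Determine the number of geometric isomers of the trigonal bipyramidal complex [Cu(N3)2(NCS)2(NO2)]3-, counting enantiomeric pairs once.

A trigonal bipyramid has two axial and three equatorial sites, which are chemically inequivalent.
Placing the ligands in turn and identifying arrangements related by rotation or reflection leaves 5 distinct geometric isomers.

5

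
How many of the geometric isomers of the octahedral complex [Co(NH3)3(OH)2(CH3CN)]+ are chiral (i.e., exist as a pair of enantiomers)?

In an octahedral complex each vertex has one trans partner and four cis neighbours.
There are 3 geometric isomers: NH3 mer, OH trans; NH3 fac, OH cis; NH3 mer, OH cis.
Each arrangement has an internal mirror plane or centre of symmetry, so none is chiral.

0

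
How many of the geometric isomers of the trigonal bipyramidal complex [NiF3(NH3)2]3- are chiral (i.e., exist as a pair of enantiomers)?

0

In a trigonal bipyramid the two axial positions differ from the three equatorial ones.
Working through the distinct placements yields 3 geometric isomers: NH3 both equatorial; NH3 one axial, one equatorial; NH3 both axial.
Each arrangement has an internal mirror plane or centre of symmetry, so none is chiral.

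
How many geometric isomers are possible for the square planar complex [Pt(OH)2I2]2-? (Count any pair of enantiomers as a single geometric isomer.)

2

A square has two trans pairs of vertices; adjacent vertices are cis.
Working through the distinct placements yields 2 geometric isomers: OH cis; OH trans.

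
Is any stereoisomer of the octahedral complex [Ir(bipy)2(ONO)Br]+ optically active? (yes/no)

yes

Each bipy is bidentate and must span two cis positions.
There are 2 geometric isomers: ONO and Br mutually trans; ONO and Br mutually cis (chiral).
One of these lacks any improper symmetry element and so occurs as an enantiomeric pair, giving 2 + 1 = 3 stereoisomers in total.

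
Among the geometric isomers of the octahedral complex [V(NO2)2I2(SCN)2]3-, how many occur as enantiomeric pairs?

1

In an octahedral complex each vertex has one trans partner and four cis neighbours.
There are 5 geometric isomers: NO2 trans, I trans, SCN trans; NO2 cis, I trans, SCN cis; NO2 cis, I cis, SCN trans; NO2 cis, I cis, SCN cis (chiral); NO2 trans, I cis, SCN cis.
One of these lacks any improper symmetry element and so occurs as an enantiomeric pair, giving 5 + 1 = 6 stereoisomers in total.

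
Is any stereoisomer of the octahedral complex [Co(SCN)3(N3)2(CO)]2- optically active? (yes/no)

no

Systematic placement gives 3 geometric isomers: SCN mer, N3 cis; SCN mer, N3 trans; SCN fac, N3 cis.
Each arrangement has an internal mirror plane or centre of symmetry, so none is chiral.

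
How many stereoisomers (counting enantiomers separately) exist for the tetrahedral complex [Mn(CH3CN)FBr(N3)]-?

2

All four vertices of a tetrahedron are equivalent and mutually adjacent, so cis/trans isomerism cannot arise.
Only one geometric arrangement is possible; it has no improper symmetry element, so it exists as a pair of enantiomers (2 stereoisomers).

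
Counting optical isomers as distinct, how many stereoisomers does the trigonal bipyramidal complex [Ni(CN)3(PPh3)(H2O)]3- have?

A trigonal bipyramid has two axial and three equatorial sites, which are chemically inequivalent.
The distinct arrangements are (4 in all): PPh3 equatorial, H2O equatorial; PPh3 equatorial, H2O axial; PPh3 axial, H2O equatorial; PPh3 axial, H2O axial.
Each arrangement has an internal mirror plane or centre of symmetry, so none is chiral.

4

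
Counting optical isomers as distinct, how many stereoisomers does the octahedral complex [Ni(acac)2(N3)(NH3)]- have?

An octahedron has six vertices in three trans pairs; every non-trans pair is cis.
Each acac is bidentate and must span two cis positions.
Working through the distinct placements yields 2 geometric isomers: N3 and NH3 mutually trans; N3 and NH3 mutually cis (chiral).
One of these lacks any improper symmetry element and so occurs as an enantiomeric pair, giving 2 + 1 = 3 stereoisomers in total.

3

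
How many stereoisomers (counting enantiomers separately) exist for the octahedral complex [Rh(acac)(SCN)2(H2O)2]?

4

The six octahedral sites form three mutually perpendicular trans pairs.
Each acac is bidentate and must span two cis positions.
Working through the distinct placements yields 3 geometric isomers: SCN cis, H2O trans; SCN cis, H2O cis (chiral); SCN trans, H2O cis.
One of these lacks any improper symmetry element and so occurs as an enantiomeric pair, giving 3 + 1 = 4 stereoisomers in total.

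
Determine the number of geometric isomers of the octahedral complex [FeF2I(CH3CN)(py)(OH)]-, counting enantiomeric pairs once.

9

Systematic enumeration (placing each ligand type in turn and discarding arrangements equivalent by rotation or reflection) gives 9 geometric isomers.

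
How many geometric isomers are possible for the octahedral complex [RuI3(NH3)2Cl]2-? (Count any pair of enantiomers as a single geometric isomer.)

An octahedron has six vertices in three trans pairs; every non-trans pair is cis.
Systematic placement gives 3 geometric isomers: I mer, NH3 trans; I fac, NH3 cis; I mer, NH3 cis.

3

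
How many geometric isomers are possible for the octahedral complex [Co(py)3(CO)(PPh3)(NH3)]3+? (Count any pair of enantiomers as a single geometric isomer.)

An octahedron has six vertices in three trans pairs; every non-trans pair is cis.
Working through the distinct placements yields 4 geometric isomers: py mer (3 arrangements); py fac (chiral).

4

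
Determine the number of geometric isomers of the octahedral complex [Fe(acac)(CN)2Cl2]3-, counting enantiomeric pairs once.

3

An octahedron has six vertices in three trans pairs; every non-trans pair is cis.
Each acac is bidentate and must span two cis positions.
There are 3 geometric isomers: CN trans, Cl cis; CN cis, Cl cis (chiral); CN cis, Cl trans.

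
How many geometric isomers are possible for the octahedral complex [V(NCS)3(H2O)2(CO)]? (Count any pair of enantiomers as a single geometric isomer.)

An octahedron has six vertices in three trans pairs; every non-trans pair is cis.
Systematic placement gives 3 geometric isomers: NCS mer, H2O cis; NCS mer, H2O trans; NCS fac, H2O cis.

3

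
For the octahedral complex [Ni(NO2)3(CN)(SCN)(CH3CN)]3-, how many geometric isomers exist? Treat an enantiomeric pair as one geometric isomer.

4

The six octahedral sites form three mutually perpendicular trans pairs.
Working through the distinct placements yields 4 geometric isomers: NO2 mer (3 arrangements); NO2 fac (chiral).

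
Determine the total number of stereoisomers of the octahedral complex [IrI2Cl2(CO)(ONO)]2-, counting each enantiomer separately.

8

The distinct arrangements are (6 in all): I cis, Cl cis (3 arrangements, 2 chiral); I trans, Cl cis; I cis, Cl trans; I trans, Cl trans.
Of these, 2 lack any improper symmetry element and so occur as enantiomeric pairs, giving 6 + 2 = 8 stereoisomers in total.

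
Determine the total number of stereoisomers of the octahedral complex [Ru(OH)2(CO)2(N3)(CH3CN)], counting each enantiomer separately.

The six octahedral sites form three mutually perpendicular trans pairs.
Working through the distinct placements yields 6 geometric isomers: OH trans, CO cis; OH cis, CO cis (3 arrangements, 2 chiral); OH trans, CO trans; OH cis, CO trans.
Of these, 2 lack any improper symmetry element and so occur as enantiomeric pairs, giving 6 + 2 = 8 stereoisomers in total.

8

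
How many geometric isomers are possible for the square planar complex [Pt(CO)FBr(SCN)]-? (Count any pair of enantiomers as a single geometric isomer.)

A square has two trans pairs of vertices; adjacent vertices are cis.
Systematic placement gives 3 geometric isomers: (Br/F trans, CO/SCN trans); (Br/SCN trans, CO/F trans); (Br/CO trans, F/SCN trans).

3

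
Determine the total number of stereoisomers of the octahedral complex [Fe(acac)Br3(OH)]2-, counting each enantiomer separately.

2

Each acac is bidentate and must span two cis positions.
Systematic placement gives 2 geometric isomers: Br mer; Br fac.
Each arrangement has an internal mirror plane or centre of symmetry, so none is chiral.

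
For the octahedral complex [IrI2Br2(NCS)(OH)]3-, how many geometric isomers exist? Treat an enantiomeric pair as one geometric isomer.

6

The six octahedral sites form three mutually perpendicular trans pairs.
Systematic placement gives 6 geometric isomers: I trans, Br trans; I cis, Br trans; I cis, Br cis (3 arrangements, 2 chiral); I trans, Br cis.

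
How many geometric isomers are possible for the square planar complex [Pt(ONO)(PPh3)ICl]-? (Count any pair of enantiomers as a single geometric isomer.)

A square has two trans pairs of vertices; adjacent vertices are cis.
There are 3 geometric isomers: (Cl/ONO trans, I/PPh3 trans); (Cl/PPh3 trans, I/ONO trans); (Cl/I trans, ONO/PPh3 trans).

3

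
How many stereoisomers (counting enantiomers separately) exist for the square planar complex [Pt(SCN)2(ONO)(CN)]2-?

Systematic placement gives 2 geometric isomers: SCN cis; SCN trans.
Each arrangement has an internal mirror plane or centre of symmetry, so none is chiral.

2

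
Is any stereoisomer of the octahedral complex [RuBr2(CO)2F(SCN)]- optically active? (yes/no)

In an octahedral complex each vertex has one trans partner and four cis neighbours.
There are 6 geometric isomers: Br trans, CO trans; Br trans, CO cis; Br cis, CO cis (3 arrangements, 2 chiral); Br cis, CO trans.
Of these, 2 lack any improper symmetry element and so occur as enantiomeric pairs, giving 6 + 2 = 8 stereoisomers in total.

yes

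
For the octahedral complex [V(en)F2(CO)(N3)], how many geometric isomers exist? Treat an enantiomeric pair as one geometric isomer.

4

Each en is bidentate and must span two cis positions.
There are 4 geometric isomers: F cis (3 arrangements, 2 chiral); F trans.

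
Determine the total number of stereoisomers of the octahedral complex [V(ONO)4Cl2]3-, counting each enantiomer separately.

2

In an octahedral complex each vertex has one trans partner and four cis neighbours.
Systematic placement gives 2 geometric isomers: Cl trans; Cl cis.
Each arrangement has an internal mirror plane or centre of symmetry, so none is chiral.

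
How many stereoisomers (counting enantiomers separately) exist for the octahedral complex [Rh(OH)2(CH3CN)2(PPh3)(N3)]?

8

In an octahedral complex each vertex has one trans partner and four cis neighbours.
The distinct arrangements are (6 in all): OH cis, CH3CN trans; OH trans, CH3CN trans; OH cis, CH3CN cis (3 arrangements, 2 chiral); OH trans, CH3CN cis.
Of these, 2 lack any improper symmetry element and so occur as enantiomeric pairs, giving 6 + 2 = 8 stereoisomers in total.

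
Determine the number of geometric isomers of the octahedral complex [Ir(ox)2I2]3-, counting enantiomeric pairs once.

2

An octahedron has six vertices in three trans pairs; every non-trans pair is cis.
Each ox is bidentate and must span two cis positions.
Working through the distinct placements yields 2 geometric isomers: I trans; I cis (chiral).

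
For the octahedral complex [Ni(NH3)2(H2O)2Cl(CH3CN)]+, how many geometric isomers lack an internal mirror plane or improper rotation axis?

2

The six octahedral sites form three mutually perpendicular trans pairs.
Systematic placement gives 6 geometric isomers: NH3 trans, H2O trans; NH3 cis, H2O cis (3 arrangements, 2 chiral); NH3 trans, H2O cis; NH3 cis, H2O trans.
Of these, 2 lack any improper symmetry element and so occur as enantiomeric pairs, giving 6 + 2 = 8 stereoisomers in total.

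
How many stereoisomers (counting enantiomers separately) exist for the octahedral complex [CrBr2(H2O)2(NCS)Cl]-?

Working through the distinct placements yields 6 geometric isomers: Br trans, H2O cis; Br trans, H2O trans; Br cis, H2O cis (3 arrangements, 2 chiral); Br cis, H2O trans.
Of these, 2 lack any improper symmetry element and so occur as enantiomeric pairs, giving 6 + 2 = 8 stereoisomers in total.

8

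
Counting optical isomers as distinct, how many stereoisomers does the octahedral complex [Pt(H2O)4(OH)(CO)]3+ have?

In an octahedral complex each vertex has one trans partner and four cis neighbours.
There are 2 geometric isomers: OH and CO mutually cis; OH and CO mutually trans.
Each arrangement has an internal mirror plane or centre of symmetry, so none is chiral.

2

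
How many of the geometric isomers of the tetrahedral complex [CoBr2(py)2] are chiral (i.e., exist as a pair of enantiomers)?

All four vertices of a tetrahedron are equivalent and mutually adjacent, so cis/trans isomerism cannot arise.
Only one geometric arrangement is possible.

0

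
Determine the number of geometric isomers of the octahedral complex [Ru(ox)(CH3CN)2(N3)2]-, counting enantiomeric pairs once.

An octahedron has six vertices in three trans pairs; every non-trans pair is cis.
Each ox is bidentate and must span two cis positions.
There are 3 geometric isomers: CH3CN trans, N3 cis; CH3CN cis, N3 cis (chiral); CH3CN cis, N3 trans.

3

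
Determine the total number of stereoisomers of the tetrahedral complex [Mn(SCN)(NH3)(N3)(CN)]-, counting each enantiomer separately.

2

All four vertices of a tetrahedron are equivalent and mutually adjacent, so cis/trans isomerism cannot arise.
Only one geometric arrangement is possible; it has no improper symmetry element, so it exists as a pair of enantiomers (2 stereoisomers).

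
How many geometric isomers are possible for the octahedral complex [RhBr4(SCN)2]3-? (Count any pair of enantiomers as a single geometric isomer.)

2

The six octahedral sites form three mutually perpendicular trans pairs.
Systematic placement gives 2 geometric isomers: SCN trans; SCN cis.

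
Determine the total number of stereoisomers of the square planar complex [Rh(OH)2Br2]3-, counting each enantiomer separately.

In a square planar complex each vertex has one trans partner and two cis neighbours.
Working through the distinct placements yields 2 geometric isomers: OH cis; OH trans.
Each arrangement has an internal mirror plane or centre of symmetry, so none is chiral.

2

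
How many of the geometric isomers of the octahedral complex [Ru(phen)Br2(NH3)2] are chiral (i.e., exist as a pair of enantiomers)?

1

In an octahedral complex each vertex has one trans partner and four cis neighbours.
Each phen is bidentate and must span two cis positions.
Working through the distinct placements yields 3 geometric isomers: Br trans, NH3 cis; Br cis, NH3 cis (chiral); Br cis, NH3 trans.
One of these lacks any improper symmetry element and so occurs as an enantiomeric pair, giving 3 + 1 = 4 stereoisomers in total.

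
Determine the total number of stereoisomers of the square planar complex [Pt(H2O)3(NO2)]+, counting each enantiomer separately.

Only one geometric arrangement is possible.

1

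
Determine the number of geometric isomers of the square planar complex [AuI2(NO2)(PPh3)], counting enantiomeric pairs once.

In a square planar complex each vertex has one trans partner and two cis neighbours.
There are 2 geometric isomers: I cis; I trans.

2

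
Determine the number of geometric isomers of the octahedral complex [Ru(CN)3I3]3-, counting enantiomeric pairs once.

The six octahedral sites form three mutually perpendicular trans pairs.
The distinct arrangements are (2 in all): CN mer; CN fac.

2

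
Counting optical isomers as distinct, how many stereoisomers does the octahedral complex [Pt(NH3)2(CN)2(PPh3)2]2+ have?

6

The distinct arrangements are (5 in all): NH3 trans, CN trans, PPh3 trans; NH3 cis, CN trans, PPh3 cis; NH3 cis, CN cis, PPh3 trans; NH3 cis, CN cis, PPh3 cis (chiral); NH3 trans, CN cis, PPh3 cis.
One of these lacks any improper symmetry element and so occurs as an enantiomeric pair, giving 5 + 1 = 6 stereoisomers in total.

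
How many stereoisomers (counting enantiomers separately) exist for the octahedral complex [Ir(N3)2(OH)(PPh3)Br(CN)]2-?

Systematic enumeration (placing each ligand type in turn and discarding arrangements equivalent by rotation or reflection) gives 9 geometric isomers.
Of these, 6 lack any improper symmetry element and so occur as enantiomeric pairs, giving 9 + 6 = 15 stereoisomers in total.

15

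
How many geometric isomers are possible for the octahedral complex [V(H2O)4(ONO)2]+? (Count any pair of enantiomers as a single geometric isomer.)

The distinct arrangements are (2 in all): ONO trans; ONO cis.

2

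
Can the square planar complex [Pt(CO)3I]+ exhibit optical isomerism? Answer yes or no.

In a square planar complex each vertex has one trans partner and two cis neighbours.
Only one geometric arrangement is possible.

no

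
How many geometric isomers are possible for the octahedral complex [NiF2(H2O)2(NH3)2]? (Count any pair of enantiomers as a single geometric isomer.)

An octahedron has six vertices in three trans pairs; every non-trans pair is cis.
Systematic placement gives 5 geometric isomers: F trans, H2O trans, NH3 trans; F trans, H2O cis, NH3 cis; F cis, H2O cis, NH3 trans; F cis, H2O cis, NH3 cis (chiral); F cis, H2O trans, NH3 cis.

5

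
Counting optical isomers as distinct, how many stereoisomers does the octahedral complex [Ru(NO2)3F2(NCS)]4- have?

In an octahedral complex each vertex has one trans partner and four cis neighbours.
The distinct arrangements are (3 in all): NO2 mer, F trans; NO2 mer, F cis; NO2 fac, F cis.
Each arrangement has an internal mirror plane or centre of symmetry, so none is chiral.

3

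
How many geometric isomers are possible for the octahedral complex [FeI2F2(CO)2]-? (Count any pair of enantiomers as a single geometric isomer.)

5

An octahedron has six vertices in three trans pairs; every non-trans pair is cis.
There are 5 geometric isomers: I trans, F trans, CO trans; I cis, F cis, CO trans; I trans, F cis, CO cis; I cis, F cis, CO cis (chiral); I cis, F trans, CO cis.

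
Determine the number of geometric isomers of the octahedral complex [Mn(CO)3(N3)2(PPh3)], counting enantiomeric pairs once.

3

In an octahedral complex each vertex has one trans partner and four cis neighbours.
The distinct arrangements are (3 in all): CO mer, N3 cis; CO mer, N3 trans; CO fac, N3 cis.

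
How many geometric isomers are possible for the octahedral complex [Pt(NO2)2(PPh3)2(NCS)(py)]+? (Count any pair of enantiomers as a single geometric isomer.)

An octahedron has six vertices in three trans pairs; every non-trans pair is cis.
The distinct arrangements are (6 in all): NO2 cis, PPh3 cis (3 arrangements, 2 chiral); NO2 cis, PPh3 trans; NO2 trans, PPh3 cis; NO2 trans, PPh3 trans.

6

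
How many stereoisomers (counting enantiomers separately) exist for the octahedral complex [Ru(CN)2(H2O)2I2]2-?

Systematic placement gives 5 geometric isomers: CN trans, H2O trans, I trans; CN trans, H2O cis, I cis; CN cis, H2O cis, I trans; CN cis, H2O cis, I cis (chiral); CN cis, H2O trans, I cis.
One of these lacks any improper symmetry element and so occurs as an enantiomeric pair, giving 5 + 1 = 6 stereoisomers in total.

6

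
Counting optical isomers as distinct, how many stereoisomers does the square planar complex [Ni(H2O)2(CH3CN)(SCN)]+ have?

The distinct arrangements are (2 in all): H2O cis; H2O trans.
Each arrangement has an internal mirror plane or centre of symmetry, so none is chiral.

2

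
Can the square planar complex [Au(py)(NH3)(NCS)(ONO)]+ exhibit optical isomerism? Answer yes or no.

A square has two trans pairs of vertices; adjacent vertices are cis.
Working through the distinct placements yields 3 geometric isomers: (NCS/ONO trans, NH3/py trans); (NCS/py trans, NH3/ONO trans); (NCS/NH3 trans, ONO/py trans).
Each arrangement has an internal mirror plane or centre of symmetry, so none is chiral.

no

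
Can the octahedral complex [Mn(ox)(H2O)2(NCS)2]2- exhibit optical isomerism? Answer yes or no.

yes

Each ox is bidentate and must span two cis positions.
Working through the distinct placements yields 3 geometric isomers: H2O trans, NCS cis; H2O cis, NCS cis (chiral); H2O cis, NCS trans.
One of these lacks any improper symmetry element and so occurs as an enantiomeric pair, giving 3 + 1 = 4 stereoisomers in total.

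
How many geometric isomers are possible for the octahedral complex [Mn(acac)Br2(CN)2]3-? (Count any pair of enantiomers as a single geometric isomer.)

3

Each acac is bidentate and must span two cis positions.
Working through the distinct placements yields 3 geometric isomers: Br trans, CN cis; Br cis, CN cis (chiral); Br cis, CN trans.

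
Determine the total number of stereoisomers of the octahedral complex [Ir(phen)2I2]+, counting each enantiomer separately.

3

An octahedron has six vertices in three trans pairs; every non-trans pair is cis.
Each phen is bidentate and must span two cis positions.
The distinct arrangements are (2 in all): I trans; I cis (chiral).
One of these lacks any improper symmetry element and so occurs as an enantiomeric pair, giving 2 + 1 = 3 stereoisomers in total.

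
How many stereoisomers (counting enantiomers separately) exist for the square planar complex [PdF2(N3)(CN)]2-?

Working through the distinct placements yields 2 geometric isomers: F cis; F trans.
Each arrangement has an internal mirror plane or centre of symmetry, so none is chiral.

2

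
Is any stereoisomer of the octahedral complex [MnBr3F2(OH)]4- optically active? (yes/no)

The six octahedral sites form three mutually perpendicular trans pairs.
Working through the distinct placements yields 3 geometric isomers: Br mer, F cis; Br mer, F trans; Br fac, F cis.
Each arrangement has an internal mirror plane or centre of symmetry, so none is chiral.

no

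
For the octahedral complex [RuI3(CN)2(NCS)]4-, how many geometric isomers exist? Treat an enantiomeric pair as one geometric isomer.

The six octahedral sites form three mutually perpendicular trans pairs.
Working through the distinct placements yields 3 geometric isomers: I mer, CN trans; I fac, CN cis; I mer, CN cis.

3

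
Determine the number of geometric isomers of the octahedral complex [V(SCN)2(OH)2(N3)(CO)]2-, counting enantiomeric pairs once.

6

An octahedron has six vertices in three trans pairs; every non-trans pair is cis.
Working through the distinct placements yields 6 geometric isomers: SCN trans, OH trans; SCN cis, OH cis (3 arrangements, 2 chiral); SCN trans, OH cis; SCN cis, OH trans.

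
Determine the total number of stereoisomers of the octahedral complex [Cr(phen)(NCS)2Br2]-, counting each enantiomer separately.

An octahedron has six vertices in three trans pairs; every non-trans pair is cis.
Each phen is bidentate and must span two cis positions.
Working through the distinct placements yields 3 geometric isomers: NCS cis, Br trans; NCS cis, Br cis (chiral); NCS trans, Br cis.
One of these lacks any improper symmetry element and so occurs as an enantiomeric pair, giving 3 + 1 = 4 stereoisomers in total.

4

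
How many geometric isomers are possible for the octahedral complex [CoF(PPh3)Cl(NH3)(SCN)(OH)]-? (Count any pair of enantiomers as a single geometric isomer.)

An octahedron has six vertices in three trans pairs; every non-trans pair is cis.
Exhaustive case analysis gives 15 geometric isomers.

15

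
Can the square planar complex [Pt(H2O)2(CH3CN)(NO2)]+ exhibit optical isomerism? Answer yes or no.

no

The distinct arrangements are (2 in all): H2O cis; H2O trans.
Each arrangement has an internal mirror plane or centre of symmetry, so none is chiral.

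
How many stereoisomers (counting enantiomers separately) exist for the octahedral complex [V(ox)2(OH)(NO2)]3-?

An octahedron has six vertices in three trans pairs; every non-trans pair is cis.
Each ox is bidentate and must span two cis positions.
The distinct arrangements are (2 in all): OH and NO2 mutually trans; OH and NO2 mutually cis (chiral).
One of these lacks any improper symmetry element and so occurs as an enantiomeric pair, giving 2 + 1 = 3 stereoisomers in total.

3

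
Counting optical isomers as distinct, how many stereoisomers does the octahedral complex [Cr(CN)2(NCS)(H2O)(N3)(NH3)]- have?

An octahedron has six vertices in three trans pairs; every non-trans pair is cis.
Systematic enumeration (placing each ligand type in turn and discarding arrangements equivalent by rotation or reflection) gives 9 geometric isomers.
Of these, 6 lack any improper symmetry element and so occur as enantiomeric pairs, giving 9 + 6 = 15 stereoisomers in total.

15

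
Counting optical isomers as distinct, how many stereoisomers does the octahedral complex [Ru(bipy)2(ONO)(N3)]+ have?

3

The six octahedral sites form three mutually perpendicular trans pairs.
Each bipy is bidentate and must span two cis positions.
Working through the distinct placements yields 2 geometric isomers: ONO and N3 mutually trans; ONO and N3 mutually cis (chiral).
One of these lacks any improper symmetry element and so occurs as an enantiomeric pair, giving 2 + 1 = 3 stereoisomers in total.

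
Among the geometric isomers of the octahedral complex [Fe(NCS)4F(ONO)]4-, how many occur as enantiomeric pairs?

0

In an octahedral complex each vertex has one trans partner and four cis neighbours.
There are 2 geometric isomers: F and ONO mutually cis; F and ONO mutually trans.
Each arrangement has an internal mirror plane or centre of symmetry, so none is chiral.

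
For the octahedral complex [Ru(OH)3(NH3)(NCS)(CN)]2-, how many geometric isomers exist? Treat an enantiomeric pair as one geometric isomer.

In an octahedral complex each vertex has one trans partner and four cis neighbours.
Working through the distinct placements yields 4 geometric isomers: OH mer (3 arrangements); OH fac (chiral).

4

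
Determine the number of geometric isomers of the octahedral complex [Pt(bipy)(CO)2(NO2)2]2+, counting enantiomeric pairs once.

An octahedron has six vertices in three trans pairs; every non-trans pair is cis.
Each bipy is bidentate and must span two cis positions.
Working through the distinct placements yields 3 geometric isomers: CO trans, NO2 cis; CO cis, NO2 cis (chiral); CO cis, NO2 trans.

3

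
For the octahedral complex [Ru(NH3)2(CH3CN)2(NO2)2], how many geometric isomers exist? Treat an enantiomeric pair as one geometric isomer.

5

An octahedron has six vertices in three trans pairs; every non-trans pair is cis.
Systematic placement gives 5 geometric isomers: NH3 trans, CH3CN trans, NO2 trans; NH3 cis, CH3CN trans, NO2 cis; NH3 cis, CH3CN cis, NO2 trans; NH3 cis, CH3CN cis, NO2 cis (chiral); NH3 trans, CH3CN cis, NO2 cis.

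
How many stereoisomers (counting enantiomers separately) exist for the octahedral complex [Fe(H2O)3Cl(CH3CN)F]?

In an octahedral complex each vertex has one trans partner and four cis neighbours.
There are 4 geometric isomers: H2O mer (3 arrangements); H2O fac (chiral).
One of these lacks any improper symmetry element and so occurs as an enantiomeric pair, giving 4 + 1 = 5 stereoisomers in total.

5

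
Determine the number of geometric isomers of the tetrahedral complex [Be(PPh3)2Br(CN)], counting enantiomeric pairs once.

1

In a tetrahedral complex all four positions are equivalent and every pair of ligands is adjacent — there is no cis/trans distinction.
Only one geometric arrangement is possible.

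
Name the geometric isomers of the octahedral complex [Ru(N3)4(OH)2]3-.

There are 2 geometric isomers: OH trans; OH cis.

cis and trans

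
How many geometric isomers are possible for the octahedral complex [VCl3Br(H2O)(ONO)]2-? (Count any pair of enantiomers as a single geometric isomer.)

4

The six octahedral sites form three mutually perpendicular trans pairs.
Working through the distinct placements yields 4 geometric isomers: Cl mer (3 arrangements); Cl fac (chiral).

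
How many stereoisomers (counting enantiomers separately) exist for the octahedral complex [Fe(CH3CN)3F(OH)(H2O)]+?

Working through the distinct placements yields 4 geometric isomers: CH3CN mer (3 arrangements); CH3CN fac (chiral).
One of these lacks any improper symmetry element and so occurs as an enantiomeric pair, giving 4 + 1 = 5 stereoisomers in total.

5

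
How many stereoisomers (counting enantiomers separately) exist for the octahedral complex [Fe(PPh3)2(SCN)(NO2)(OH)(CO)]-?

15

In an octahedral complex each vertex has one trans partner and four cis neighbours.
Systematic enumeration (placing each ligand type in turn and discarding arrangements equivalent by rotation or reflection) gives 9 geometric isomers.
Of these, 6 lack any improper symmetry element and so occur as enantiomeric pairs, giving 9 + 6 = 15 stereoisomers in total.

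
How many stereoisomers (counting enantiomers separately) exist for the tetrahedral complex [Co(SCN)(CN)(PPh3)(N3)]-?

2

In a tetrahedral complex all four positions are equivalent and every pair of ligands is adjacent — there is no cis/trans distinction.
Only one geometric arrangement is possible; it has no improper symmetry element, so it exists as a pair of enantiomers (2 stereoisomers).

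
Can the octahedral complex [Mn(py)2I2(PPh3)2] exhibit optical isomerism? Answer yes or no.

yes

The six octahedral sites form three mutually perpendicular trans pairs.
Systematic placement gives 5 geometric isomers: py trans, I trans, PPh3 trans; py cis, I trans, PPh3 cis; py trans, I cis, PPh3 cis; py cis, I cis, PPh3 cis (chiral); py cis, I cis, PPh3 trans.
One of these lacks any improper symmetry element and so occurs as an enantiomeric pair, giving 5 + 1 = 6 stereoisomers in total.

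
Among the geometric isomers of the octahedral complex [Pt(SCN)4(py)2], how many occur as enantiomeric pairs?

The six octahedral sites form three mutually perpendicular trans pairs.
Working through the distinct placements yields 2 geometric isomers: py trans; py cis.
Each arrangement has an internal mirror plane or centre of symmetry, so none is chiral.

0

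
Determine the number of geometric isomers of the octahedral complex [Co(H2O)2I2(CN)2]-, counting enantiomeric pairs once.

In an octahedral complex each vertex has one trans partner and four cis neighbours.
Working through the distinct placements yields 5 geometric isomers: H2O trans, I trans, CN trans; H2O cis, I cis, CN trans; H2O cis, I trans, CN cis; H2O cis, I cis, CN cis (chiral); H2O trans, I cis, CN cis.

5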